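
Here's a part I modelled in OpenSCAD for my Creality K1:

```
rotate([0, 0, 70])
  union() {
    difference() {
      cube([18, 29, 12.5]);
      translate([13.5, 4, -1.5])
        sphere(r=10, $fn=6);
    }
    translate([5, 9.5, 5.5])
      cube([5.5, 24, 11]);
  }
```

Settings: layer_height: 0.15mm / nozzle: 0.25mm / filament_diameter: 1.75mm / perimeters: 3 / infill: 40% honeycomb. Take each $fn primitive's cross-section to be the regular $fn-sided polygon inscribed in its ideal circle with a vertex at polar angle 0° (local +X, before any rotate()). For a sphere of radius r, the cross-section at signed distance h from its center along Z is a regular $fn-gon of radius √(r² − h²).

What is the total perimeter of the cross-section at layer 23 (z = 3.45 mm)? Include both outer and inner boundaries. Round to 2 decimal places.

94.17 mm

At z = 3.45 mm: the 18×29 cube contributes its full rectangle (perimeter 94.00 mm); the r=10 sphere at (13.5, 4) slices to a regular 6-gon of circumradius 8.689 (√(r²−h²) with h=4.95 from center) (perimeter = 2·6·8.689·sin(180°/6) = 52.13 mm); After the difference (first − rest): starting from the 18×29 cube, the r=10 sphere at (13.5, 4) partially overlaps it — only the 131.01 mm² overlap (of its 196.15 mm²) is removed, clipping the outline — boundary = 94.17 mm; the cube at (5, 9.5) does not reach this height (z outside [5.5, 16.5]); Taking the union: only that combined region is present, so the union is just that shape — boundary = 94.17 mm; (whole slice rotated 70° about Z — lengths, areas and connectivity unchanged). Overall, the cross-section is a single solid region. Total boundary length (outer) = 94.17 mm.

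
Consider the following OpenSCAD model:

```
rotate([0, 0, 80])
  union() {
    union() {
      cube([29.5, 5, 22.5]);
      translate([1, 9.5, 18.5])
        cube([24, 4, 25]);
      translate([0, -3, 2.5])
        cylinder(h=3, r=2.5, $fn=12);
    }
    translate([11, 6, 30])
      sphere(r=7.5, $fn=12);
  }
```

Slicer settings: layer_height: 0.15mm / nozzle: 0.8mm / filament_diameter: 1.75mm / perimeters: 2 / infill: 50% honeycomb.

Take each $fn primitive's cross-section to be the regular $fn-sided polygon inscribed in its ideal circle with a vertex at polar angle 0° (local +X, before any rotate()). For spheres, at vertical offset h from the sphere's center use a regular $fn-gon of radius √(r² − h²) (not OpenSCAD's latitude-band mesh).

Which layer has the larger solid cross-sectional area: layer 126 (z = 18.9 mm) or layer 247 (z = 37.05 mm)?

Layer 126 (z = 18.9): the cube is present — its section is the full 29.5×5 rectangle (area 147.50 mm²); the cube at (1, 9.5) is present — its section is the full 24×4 rectangle (area 96.00 mm²); the cylinder at (0, -3) is not intersected at this z (z outside [2.5, 5.5]); Taking the union: the 2 present regions are separate (no shared area or edge), so areas and boundary lengths simply add and each stays a separate island — area = 243.50 mm²; the sphere at (11, 6) does not reach this height (|z−center|=11.100 > r=7.5); Taking the union: only the result so far is present, so the union is just that shape — area = 243.50 mm²; (rotated 80° about Z; rotation is an isometry so areas/perimeters/island counts are preserved). So its area = 243.50 mm². Layer 247 (z = 37.05): the cube is not intersected at this z (z outside [0, 22.5]); the 24×4 cube at (1, 9.5) contributes its full rectangle (area 96.00 mm²); the cylinder at (0, -3) is not intersected at this z (z outside [2.5, 5.5]); Combining (union): only the 24×4 cube at (1, 9.5) is present, so the union is just that shape — area = 96.00 mm²; the r=7.5 sphere at (11, 6) contributes a regular 12-gon of circumradius √(7.5²−7.05²) = 2.559 (area = (12/2)·2.559²·sin(360°/12) = 19.64 mm²); Taking the union: the 2 present regions are separate (no shared area or edge), so areas and boundary lengths simply add and each stays a separate island — area = 115.64 mm²; (rotated 80° about Z; rotation is an isometry so areas/perimeters/island counts are preserved). So its area = 115.64 mm². Layer 126 is larger (243.50 vs 115.64 mm²).

layer 126 (z = 18.9 mm)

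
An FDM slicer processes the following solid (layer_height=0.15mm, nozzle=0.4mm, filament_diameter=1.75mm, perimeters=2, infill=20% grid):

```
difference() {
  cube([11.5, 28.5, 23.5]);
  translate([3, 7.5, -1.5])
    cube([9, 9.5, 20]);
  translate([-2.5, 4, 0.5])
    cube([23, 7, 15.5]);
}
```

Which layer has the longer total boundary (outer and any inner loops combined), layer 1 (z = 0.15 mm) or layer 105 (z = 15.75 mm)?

layer 1 (z = 0.15 mm)

Layer 1 (z = 0.15): the 11.5×28.5 cube contributes its full rectangle (perimeter 80.00 mm); the cube at (3, 7.5) is present — its section is the full 9×9.5 rectangle (perimeter 37.00 mm); the cube at (-2.5, 4) does not reach this height (z outside [0.5, 16]); Subtracting the remaining from the first: starting from the 11.5×28.5 cube, the 9×9.5 cube at (3, 7.5) partially overlaps it — only the 80.75 mm² overlap (of its 85.50 mm²) is removed, clipping the outline — boundary = 97.00 mm. So its perimeter = 97.00 mm. Layer 105 (z = 15.75): the 11.5×28.5 cube contributes its full rectangle (perimeter 80.00 mm); the cube at (3, 7.5) (footprint 9×9.5) is included at this height (perimeter 37.00 mm); the cube at (-2.5, 4) is present — its section is the full 23×7 rectangle (perimeter 60.00 mm); Taking the first minus the rest: starting from the 11.5×28.5 cube, the 9×9.5 cube at (3, 7.5) partially overlaps it — only the 80.75 mm² overlap (of its 85.50 mm²) is removed, clipping the outline; the 23×7 cube at (-2.5, 4) partially overlaps it — only the 50.75 mm² overlap (of its 161.00 mm²) is removed, clipping the outline — boundary = 89.00 mm. So its perimeter = 89.00 mm. Layer 1 is larger (97.00 vs 89.00 mm).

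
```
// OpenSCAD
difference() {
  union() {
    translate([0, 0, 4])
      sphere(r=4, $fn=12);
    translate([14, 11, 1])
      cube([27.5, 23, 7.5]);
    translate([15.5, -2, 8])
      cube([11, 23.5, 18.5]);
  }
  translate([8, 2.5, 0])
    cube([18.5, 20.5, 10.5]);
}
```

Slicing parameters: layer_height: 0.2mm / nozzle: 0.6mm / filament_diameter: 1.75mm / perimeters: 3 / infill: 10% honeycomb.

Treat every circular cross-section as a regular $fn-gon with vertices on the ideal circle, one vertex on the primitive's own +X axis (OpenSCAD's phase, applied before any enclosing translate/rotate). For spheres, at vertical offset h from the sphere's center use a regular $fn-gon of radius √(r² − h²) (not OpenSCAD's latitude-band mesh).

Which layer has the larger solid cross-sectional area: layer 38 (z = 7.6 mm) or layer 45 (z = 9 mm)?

layer 38 (z = 7.6 mm)

Layer 38 (z = 7.6): the sphere: section is a regular 12-gon, circumradius = √(r²−h²) = √(4²−3.6²) = 1.744 (area = (12/2)·1.744²·sin(360°/12) = 9.12 mm²); the 27.5×23 cube at (14, 11) contributes its full rectangle (area 632.50 mm²); the cube at (15.5, -2) is not intersected at this z (z outside [8, 26.5]); Merging all regions: the 2 present regions are separate (no shared area or edge), so areas and boundary lengths simply add and each stays a separate island — area = 641.62 mm²; the cube at (8, 2.5) (footprint 18.5×20.5) is included at this height (area 379.25 mm²); After the difference (first − rest): starting from the result so far (641.62 mm²), the 18.5×20.5 cube at (8, 2.5) partially overlaps it — only the 150.00 mm² overlap (of its 379.25 mm²) is removed, clipping the outline — area = 491.62 mm². So its area = 491.62 mm². Layer 45 (z = 9): the sphere does not reach this height (|z−center|=5.000 > r=4); the cube at (14, 11) does not reach this height (z outside [1, 8.5]); the 11×23.5 cube at (15.5, -2) contributes its full rectangle (area 258.50 mm²); Combining (union): only the 11×23.5 cube at (15.5, -2) is present, so the union is just that shape — area = 258.50 mm²; the cube at (8, 2.5) (footprint 18.5×20.5) is included at this height (area 379.25 mm²); After the difference (first − rest): starting from the result so far (258.50 mm²), the 18.5×20.5 cube at (8, 2.5) partially overlaps it — only the 209.00 mm² overlap (of its 379.25 mm²) is removed, clipping the outline — area = 49.50 mm². So its area = 49.50 mm². Layer 38 is larger (491.62 vs 49.50 mm²).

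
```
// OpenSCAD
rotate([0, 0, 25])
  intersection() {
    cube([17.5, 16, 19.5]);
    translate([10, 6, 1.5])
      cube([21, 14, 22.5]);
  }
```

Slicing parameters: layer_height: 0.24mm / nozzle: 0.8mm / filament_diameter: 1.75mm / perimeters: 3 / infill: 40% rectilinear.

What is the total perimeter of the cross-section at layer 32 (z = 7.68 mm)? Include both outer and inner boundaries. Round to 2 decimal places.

35.00 mm

At z = 7.68 mm: the 17.5×16 cube contributes its full rectangle (perimeter 67.00 mm); the cube at (10, 6) is present — its section is the full 21×14 rectangle (perimeter 70.00 mm); After intersecting: the 21×14 cube at (10, 6) partially overlaps the 17.5×16 cube; clipping to the common part keeps 75.00 mm² — boundary = 35.00 mm; (rotated 25° about Z; rotation is an isometry so areas/perimeters/island counts are preserved). Overall, the cross-section is a single solid region. Total boundary length (outer) = 35.00 mm.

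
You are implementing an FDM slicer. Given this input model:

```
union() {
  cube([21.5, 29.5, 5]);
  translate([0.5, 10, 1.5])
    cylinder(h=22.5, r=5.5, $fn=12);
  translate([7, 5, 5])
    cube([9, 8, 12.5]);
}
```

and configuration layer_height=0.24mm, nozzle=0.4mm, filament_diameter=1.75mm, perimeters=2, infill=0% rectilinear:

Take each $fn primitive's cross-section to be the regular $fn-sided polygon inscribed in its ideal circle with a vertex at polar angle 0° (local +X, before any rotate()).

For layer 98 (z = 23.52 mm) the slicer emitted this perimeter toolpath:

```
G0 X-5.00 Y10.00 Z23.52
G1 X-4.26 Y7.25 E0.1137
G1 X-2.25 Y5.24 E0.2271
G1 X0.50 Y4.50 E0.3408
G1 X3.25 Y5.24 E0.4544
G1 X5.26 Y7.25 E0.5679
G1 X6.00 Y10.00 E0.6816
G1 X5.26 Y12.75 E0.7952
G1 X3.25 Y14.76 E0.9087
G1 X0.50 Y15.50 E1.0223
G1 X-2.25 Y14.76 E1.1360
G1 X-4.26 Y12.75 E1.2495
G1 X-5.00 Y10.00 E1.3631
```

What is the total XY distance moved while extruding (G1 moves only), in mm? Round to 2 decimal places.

Sum the Euclidean lengths of each G1 segment: total = 34.15 mm.

34.15 mm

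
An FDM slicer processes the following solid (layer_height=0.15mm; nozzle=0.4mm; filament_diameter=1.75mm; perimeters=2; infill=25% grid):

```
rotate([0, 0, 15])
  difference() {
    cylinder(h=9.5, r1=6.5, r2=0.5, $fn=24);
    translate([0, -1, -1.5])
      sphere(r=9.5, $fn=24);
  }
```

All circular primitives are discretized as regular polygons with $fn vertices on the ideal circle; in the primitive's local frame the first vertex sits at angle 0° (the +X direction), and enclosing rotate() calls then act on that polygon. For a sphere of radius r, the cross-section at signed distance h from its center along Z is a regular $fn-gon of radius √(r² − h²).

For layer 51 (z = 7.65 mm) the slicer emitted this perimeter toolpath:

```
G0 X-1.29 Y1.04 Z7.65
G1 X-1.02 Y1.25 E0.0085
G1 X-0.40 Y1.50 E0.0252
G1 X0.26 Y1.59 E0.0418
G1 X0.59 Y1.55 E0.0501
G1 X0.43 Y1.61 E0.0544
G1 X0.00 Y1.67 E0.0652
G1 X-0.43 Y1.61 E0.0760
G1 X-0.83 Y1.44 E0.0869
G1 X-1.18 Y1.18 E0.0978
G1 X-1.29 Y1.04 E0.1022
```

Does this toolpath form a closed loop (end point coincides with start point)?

yes

Start point (G0): (-1.29, 1.04). End point (last G1): the path returns to the start — closed.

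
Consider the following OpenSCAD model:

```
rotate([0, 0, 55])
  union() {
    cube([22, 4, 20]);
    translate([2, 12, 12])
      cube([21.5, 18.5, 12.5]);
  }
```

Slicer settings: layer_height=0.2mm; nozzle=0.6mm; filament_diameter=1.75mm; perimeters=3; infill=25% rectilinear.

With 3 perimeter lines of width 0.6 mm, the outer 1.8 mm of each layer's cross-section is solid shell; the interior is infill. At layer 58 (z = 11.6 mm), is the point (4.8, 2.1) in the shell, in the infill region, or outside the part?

outside

At z = 11.6 mm: the 22×4 cube contributes its full rectangle; the cube at (2, 12) does not reach this height (z outside [12, 24.5]); Combining (union): only the 22×4 cube is present, so the union is just that shape — 1 connected region; (rotated 55° about Z; rotation is an isometry so areas/perimeters/island counts are preserved). Overall, the cross-section is a single solid region. Undo the 55° rotation: the query point maps to (4.473, -2.727) in the un-rotated model frame. The nearest boundary edge runs (0.00, 0.00)→(22.00, 0.00); distance from the point to it = 2.73 mm. The point is not inside any of the regions above, so it lies outside the cross-section (2.73 mm from the nearest boundary).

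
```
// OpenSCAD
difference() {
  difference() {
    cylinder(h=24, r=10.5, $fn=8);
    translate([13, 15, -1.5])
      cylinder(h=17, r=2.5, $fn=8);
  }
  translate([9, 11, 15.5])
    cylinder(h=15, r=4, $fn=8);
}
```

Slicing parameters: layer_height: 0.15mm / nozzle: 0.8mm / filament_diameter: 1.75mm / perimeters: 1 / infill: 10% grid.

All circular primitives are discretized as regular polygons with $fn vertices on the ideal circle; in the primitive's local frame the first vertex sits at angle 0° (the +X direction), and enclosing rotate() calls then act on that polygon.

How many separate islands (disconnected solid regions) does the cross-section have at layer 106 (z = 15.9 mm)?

At z = 15.9 mm: the r=10.5 cylinder contributes a regular 8-gon of circumradius 10.5; the cylinder at (13, 15) is not intersected at this z (z outside [-1.5, 15.5]); After the difference (first − rest): none of the subtracted shapes is present at this height, so the r=10.5 cylinder is unchanged — 1 connected region; the r=4 cylinder at (9, 11) gives a regular 8-gon of circumradius 4 (constant along its height); After the difference (first − rest): starting from that combined region, the r=4 cylinder at (9, 11) misses the remaining region (no effect) — 1 connected region. Overall, the cross-section is a single solid region. Island count = 1.

1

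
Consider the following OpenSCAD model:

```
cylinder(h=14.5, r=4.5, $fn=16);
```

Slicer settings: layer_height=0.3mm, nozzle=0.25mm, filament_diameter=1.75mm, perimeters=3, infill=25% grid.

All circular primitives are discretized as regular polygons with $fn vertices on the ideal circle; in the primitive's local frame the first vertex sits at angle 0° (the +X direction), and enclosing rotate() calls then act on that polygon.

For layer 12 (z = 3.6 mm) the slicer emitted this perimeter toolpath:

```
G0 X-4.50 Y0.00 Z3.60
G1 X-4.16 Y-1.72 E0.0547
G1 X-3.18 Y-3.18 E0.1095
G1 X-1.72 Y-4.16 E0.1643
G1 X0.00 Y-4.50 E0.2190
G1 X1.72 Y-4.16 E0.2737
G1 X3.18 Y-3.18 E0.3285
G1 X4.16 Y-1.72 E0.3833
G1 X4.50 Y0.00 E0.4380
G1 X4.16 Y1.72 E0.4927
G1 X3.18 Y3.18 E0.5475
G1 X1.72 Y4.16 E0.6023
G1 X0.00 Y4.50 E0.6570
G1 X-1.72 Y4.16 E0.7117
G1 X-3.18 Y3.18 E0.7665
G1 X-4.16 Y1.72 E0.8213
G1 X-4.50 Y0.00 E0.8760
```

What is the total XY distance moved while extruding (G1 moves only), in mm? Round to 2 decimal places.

28.09 mm

Sum the Euclidean lengths of each G1 segment: total = 28.09 mm.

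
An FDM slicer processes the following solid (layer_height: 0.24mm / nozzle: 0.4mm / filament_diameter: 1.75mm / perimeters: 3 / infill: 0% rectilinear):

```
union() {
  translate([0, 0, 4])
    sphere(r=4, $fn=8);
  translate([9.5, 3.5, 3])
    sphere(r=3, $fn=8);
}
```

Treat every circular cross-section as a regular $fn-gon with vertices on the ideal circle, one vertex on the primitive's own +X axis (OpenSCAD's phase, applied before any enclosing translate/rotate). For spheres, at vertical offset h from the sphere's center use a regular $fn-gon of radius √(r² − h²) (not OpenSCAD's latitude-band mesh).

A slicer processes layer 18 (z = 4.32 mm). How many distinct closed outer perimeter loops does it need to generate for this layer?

At z = 4.32 mm: the r=4 sphere slices to a regular 8-gon of circumradius 3.987 (√(r²−h²) with h=0.32 from center); the r=3 sphere at (9.5, 3.5) contributes a regular 8-gon of circumradius √(3²−1.32²) = 2.694; Taking the union: the 2 present regions are separate (no shared area or edge), so areas and boundary lengths simply add and each stays a separate island — 2 connected regions. The result has 2 disconnected regions.

2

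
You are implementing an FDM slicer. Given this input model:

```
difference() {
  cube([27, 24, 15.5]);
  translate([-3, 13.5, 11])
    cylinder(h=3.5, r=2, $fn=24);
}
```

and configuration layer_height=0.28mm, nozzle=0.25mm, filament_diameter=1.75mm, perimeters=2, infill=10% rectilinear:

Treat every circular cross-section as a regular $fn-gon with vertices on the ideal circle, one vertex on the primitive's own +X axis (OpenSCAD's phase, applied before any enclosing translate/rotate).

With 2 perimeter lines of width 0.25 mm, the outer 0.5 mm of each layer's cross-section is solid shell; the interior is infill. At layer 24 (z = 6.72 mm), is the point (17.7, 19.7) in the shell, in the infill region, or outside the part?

infill

At z = 6.72 mm: the 27×24 cube contributes its full rectangle; the cylinder at (-3, 13.5) does not reach this height (z outside [11, 14.5]); After the difference (first − rest): none of the subtracted shapes is present at this height, so the 27×24 cube is unchanged — 1 connected region. Overall, the cross-section is a single solid region. The nearest boundary edge runs (27.00, 24.00)→(0.00, 24.00); distance from the point to it = 4.30 mm. The point is inside the cross-section and 4.30 mm from the nearest boundary — more than the 0.5 mm shell width (2 × 0.25), so it's in the infill interior.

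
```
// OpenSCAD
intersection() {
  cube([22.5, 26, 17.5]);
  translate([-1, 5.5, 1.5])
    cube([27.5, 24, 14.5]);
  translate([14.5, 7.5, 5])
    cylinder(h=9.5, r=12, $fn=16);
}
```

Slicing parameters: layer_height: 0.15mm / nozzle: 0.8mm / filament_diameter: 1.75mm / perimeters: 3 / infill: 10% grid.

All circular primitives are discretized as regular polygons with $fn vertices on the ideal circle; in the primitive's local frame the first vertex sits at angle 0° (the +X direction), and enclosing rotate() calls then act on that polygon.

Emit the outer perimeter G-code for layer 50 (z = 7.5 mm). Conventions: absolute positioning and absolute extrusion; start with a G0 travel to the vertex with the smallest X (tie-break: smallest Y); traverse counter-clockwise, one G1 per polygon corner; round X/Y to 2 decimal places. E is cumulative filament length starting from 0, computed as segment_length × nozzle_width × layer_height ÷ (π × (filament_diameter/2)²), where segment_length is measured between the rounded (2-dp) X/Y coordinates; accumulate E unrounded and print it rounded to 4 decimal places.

At z = 7.5 mm: the cube is present — its section is the full 22.5×26 rectangle; the cube at (-1, 5.5) is present — its section is the full 27.5×24 rectangle; the r=12 cylinder at (14.5, 7.5) gives a regular 16-gon of circumradius 12 (constant along its height); After intersecting: the 27.5×24 cube at (-1, 5.5) partially overlaps the 22.5×26 cube; clipping to the common part keeps 461.25 mm²; the r=12 cylinder at (14.5, 7.5) partially overlaps the running intersection; clipping to the common part keeps 236.72 mm² — 1 connected region. The outline is a single polygon with 9 vertices. Extrusion per mm of travel: 0.8 × 0.15 / (π × 0.875²) = 0.049890. Accumulating E over each segment gives final E = 2.9916.

G0 X2.50 Y7.50 Z7.50
G1 X2.90 Y5.50 E0.1018
G1 X22.50 Y5.50 E1.0796
G1 X22.50 Y16.31 E1.6189
G1 X19.09 Y18.59 E1.8236
G1 X14.50 Y19.50 E2.0570
G1 X9.91 Y18.59 E2.2905
G1 X6.01 Y15.99 E2.5243
G1 X3.41 Y12.09 E2.7582
G1 X2.50 Y7.50 E2.9916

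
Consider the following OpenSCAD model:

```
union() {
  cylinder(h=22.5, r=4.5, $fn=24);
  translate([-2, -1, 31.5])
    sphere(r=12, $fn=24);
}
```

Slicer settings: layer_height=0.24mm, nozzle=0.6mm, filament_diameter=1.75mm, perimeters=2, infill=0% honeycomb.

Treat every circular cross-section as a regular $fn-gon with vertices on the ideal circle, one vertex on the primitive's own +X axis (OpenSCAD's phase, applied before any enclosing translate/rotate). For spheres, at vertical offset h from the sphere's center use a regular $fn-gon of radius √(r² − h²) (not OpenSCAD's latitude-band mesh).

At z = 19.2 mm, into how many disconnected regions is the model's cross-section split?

1

At z = 19.2 mm: the r=4.5 cylinder gives a regular 24-gon of circumradius 4.5 (constant along its height); the sphere at (-2, -1) does not reach this height (|z−center|=12.300 > r=12); Merging all regions: only the r=4.5 cylinder is present, so the union is just that shape — 1 connected region. The result has 1 disconnected region.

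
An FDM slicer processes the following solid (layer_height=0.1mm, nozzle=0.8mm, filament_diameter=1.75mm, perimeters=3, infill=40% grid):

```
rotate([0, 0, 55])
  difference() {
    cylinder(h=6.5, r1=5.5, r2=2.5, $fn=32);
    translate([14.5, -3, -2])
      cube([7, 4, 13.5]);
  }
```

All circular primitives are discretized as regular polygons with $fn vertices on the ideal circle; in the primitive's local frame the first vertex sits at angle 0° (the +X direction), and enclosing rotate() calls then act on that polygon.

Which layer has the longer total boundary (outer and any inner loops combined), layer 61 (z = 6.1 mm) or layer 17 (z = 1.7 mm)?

layer 17 (z = 1.7 mm)

Layer 61 (z = 6.1): the cone: at t=0.938 of its height the radius interpolates to r₁+(r₂−r₁)t = 2.685, giving a regular 32-gon of that circumradius (perimeter = 2·32·2.685·sin(180°/32) = 16.84 mm); the 7×4 cube at (14.5, -3) contributes its full rectangle (perimeter 22.00 mm); Taking the first minus the rest: starting from the cone, the 7×4 cube at (14.5, -3) misses the remaining region (no effect) — boundary = 16.84 mm; (rotated 55° about Z; rotation is an isometry so areas/perimeters/island counts are preserved). So its perimeter = 16.84 mm. Layer 17 (z = 1.7): the cone (r1=5.5→r2=2.5) has section circumradius 4.715 here — a regular 32-gon (perimeter = 2·32·4.715·sin(180°/32) = 29.58 mm); the cube at (14.5, -3) is present — its section is the full 7×4 rectangle (perimeter 22.00 mm); Subtracting the remaining from the first: starting from the cone, the 7×4 cube at (14.5, -3) misses the remaining region (no effect) — boundary = 29.58 mm; (whole slice rotated 55° about Z — lengths, areas and connectivity unchanged). So its perimeter = 29.58 mm. Layer 17 is larger (29.58 vs 16.84 mm).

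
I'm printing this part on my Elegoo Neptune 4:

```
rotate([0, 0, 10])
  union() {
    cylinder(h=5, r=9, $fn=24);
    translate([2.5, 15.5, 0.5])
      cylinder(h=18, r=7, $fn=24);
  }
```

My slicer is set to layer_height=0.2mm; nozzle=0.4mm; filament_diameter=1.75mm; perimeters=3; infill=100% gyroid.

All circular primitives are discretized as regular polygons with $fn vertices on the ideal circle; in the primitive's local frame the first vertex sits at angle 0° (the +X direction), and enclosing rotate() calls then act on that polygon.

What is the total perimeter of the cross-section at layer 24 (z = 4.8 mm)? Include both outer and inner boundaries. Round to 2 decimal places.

At z = 4.8 mm: the cylinder: section is a regular 24-gon, circumradius r=9 (perimeter = 2·24·9.000·sin(180°/24) = 56.39 mm); the r=7 cylinder at (2.5, 15.5) gives a regular 24-gon of circumradius 7 (constant along its height) (perimeter = 2·24·7.000·sin(180°/24) = 43.86 mm); Taking the union: the regions partially overlap (shared area 0.37 mm²), so the edge portions inside another operand are dropped and the merged outline is re-measured after clipping — boundary = 94.84 mm; (rotated 10° about Z; rotation is an isometry so areas/perimeters/island counts are preserved). Overall, the cross-section is a single solid region. Total boundary length (outer) = 94.84 mm.

94.84 mm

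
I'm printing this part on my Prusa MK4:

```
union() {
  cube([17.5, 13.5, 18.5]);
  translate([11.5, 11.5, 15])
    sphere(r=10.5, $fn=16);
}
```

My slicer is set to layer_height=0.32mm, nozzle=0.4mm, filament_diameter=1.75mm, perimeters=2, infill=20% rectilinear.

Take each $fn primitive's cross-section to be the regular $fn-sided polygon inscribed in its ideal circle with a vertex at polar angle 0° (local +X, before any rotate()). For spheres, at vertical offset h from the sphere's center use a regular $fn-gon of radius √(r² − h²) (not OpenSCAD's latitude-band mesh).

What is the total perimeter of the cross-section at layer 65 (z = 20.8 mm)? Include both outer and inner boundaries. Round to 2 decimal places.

54.64 mm

At z = 20.8 mm: the cube is not intersected at this z (z outside [0, 18.5]); the r=10.5 sphere at (11.5, 11.5) contributes a regular 16-gon of circumradius √(10.5²−5.8²) = 8.753 (perimeter = 2·16·8.753·sin(180°/16) = 54.64 mm); Merging all regions: only the r=10.5 sphere at (11.5, 11.5) is present, so the union is just that shape — boundary = 54.64 mm. Overall, the cross-section is a single solid region. Total boundary length (outer) = 54.64 mm.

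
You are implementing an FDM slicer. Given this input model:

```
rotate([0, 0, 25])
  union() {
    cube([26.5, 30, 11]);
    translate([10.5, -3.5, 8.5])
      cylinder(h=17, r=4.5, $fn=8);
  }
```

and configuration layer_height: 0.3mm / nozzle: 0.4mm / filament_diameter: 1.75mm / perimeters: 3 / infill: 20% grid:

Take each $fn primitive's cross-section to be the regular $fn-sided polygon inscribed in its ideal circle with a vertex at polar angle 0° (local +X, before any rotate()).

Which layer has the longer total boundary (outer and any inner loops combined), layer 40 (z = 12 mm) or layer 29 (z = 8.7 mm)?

Layer 40 (z = 12): the cube does not reach this height (z outside [0, 11]); the r=4.5 cylinder at (10.5, -3.5) contributes a regular 8-gon of circumradius 4.5 (perimeter = 2·8·4.500·sin(180°/8) = 27.55 mm); Merging all regions: only the r=4.5 cylinder at (10.5, -3.5) is present, so the union is just that shape — boundary = 27.55 mm; (whole slice rotated 25° about Z — lengths, areas and connectivity unchanged). So its perimeter = 27.55 mm. Layer 29 (z = 8.7): the cube is present — its section is the full 26.5×30 rectangle (perimeter 113.00 mm); the r=4.5 cylinder at (10.5, -3.5) gives a regular 8-gon of circumradius 4.5 (constant along its height) (perimeter = 2·8·4.500·sin(180°/8) = 27.55 mm); Combining (union): the regions partially overlap (shared area 2.41 mm²), so the edge portions inside another operand are dropped and the merged outline is re-measured after clipping — boundary = 130.50 mm; (whole slice rotated 25° about Z — lengths, areas and connectivity unchanged). So its perimeter = 130.50 mm. Layer 29 is larger (130.50 vs 27.55 mm).

layer 29 (z = 8.7 mm)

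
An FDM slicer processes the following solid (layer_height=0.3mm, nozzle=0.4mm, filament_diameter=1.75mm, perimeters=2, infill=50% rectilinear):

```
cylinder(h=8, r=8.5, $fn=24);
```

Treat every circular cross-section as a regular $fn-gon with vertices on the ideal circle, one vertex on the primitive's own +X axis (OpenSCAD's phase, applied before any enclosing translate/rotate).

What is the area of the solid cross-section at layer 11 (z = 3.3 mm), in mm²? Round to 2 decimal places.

At z = 3.3 mm: the r=8.5 cylinder contributes a regular 24-gon of circumradius 8.5 (area = (24/2)·8.500²·sin(360°/24) = 224.40 mm²). Overall, the cross-section is a single solid region. Net area = 224.40 mm².

224.40 mm²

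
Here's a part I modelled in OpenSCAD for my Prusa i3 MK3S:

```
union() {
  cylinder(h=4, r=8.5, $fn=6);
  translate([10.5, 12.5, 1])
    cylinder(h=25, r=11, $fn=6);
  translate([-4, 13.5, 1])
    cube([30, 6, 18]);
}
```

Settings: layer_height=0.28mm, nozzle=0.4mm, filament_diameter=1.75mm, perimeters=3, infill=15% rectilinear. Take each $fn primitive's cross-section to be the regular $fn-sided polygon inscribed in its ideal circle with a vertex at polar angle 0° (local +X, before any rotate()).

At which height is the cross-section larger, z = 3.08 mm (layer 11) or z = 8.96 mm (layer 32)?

Layer 11 (z = 3.08): the r=8.5 cylinder gives a regular 6-gon of circumradius 8.5 (constant along its height) (area = (6/2)·8.500²·sin(360°/6) = 187.71 mm²); the r=11 cylinder at (10.5, 12.5) contributes a regular 6-gon of circumradius 11 (area = (6/2)·11.000²·sin(360°/6) = 314.37 mm²); the cube at (-4, 13.5) (footprint 30×6) is included at this height (area 180.00 mm²); Combining (union): the regions partially overlap — summed areas 682.08 mm² minus the doubly-counted overlap 112.11 mm² gives 569.97 mm² — area = 569.97 mm². So its area = 569.97 mm². Layer 32 (z = 8.96): the cylinder does not reach this height (z outside [0, 4]); the r=11 cylinder at (10.5, 12.5) contributes a regular 6-gon of circumradius 11 (area = (6/2)·11.000²·sin(360°/6) = 314.37 mm²); the 30×6 cube at (-4, 13.5) contributes its full rectangle (area 180.00 mm²); Taking the union: the regions partially overlap — summed areas 494.37 mm² minus the doubly-counted overlap 104.29 mm² gives 390.08 mm² — area = 390.08 mm². So its area = 390.08 mm². Layer 11 is larger (569.97 vs 390.08 mm²).

layer 11 (z = 3.08 mm)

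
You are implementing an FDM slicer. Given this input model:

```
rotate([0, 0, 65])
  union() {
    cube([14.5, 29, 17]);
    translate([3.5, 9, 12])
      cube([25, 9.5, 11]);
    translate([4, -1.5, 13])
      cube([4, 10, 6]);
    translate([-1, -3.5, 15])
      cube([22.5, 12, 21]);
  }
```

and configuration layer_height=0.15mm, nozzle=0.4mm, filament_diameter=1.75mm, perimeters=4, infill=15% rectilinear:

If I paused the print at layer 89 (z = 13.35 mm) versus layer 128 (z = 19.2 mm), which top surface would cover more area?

layer 89 (z = 13.35 mm)

Layer 89 (z = 13.35): the 14.5×29 cube contributes its full rectangle (area 420.50 mm²); the 25×9.5 cube at (3.5, 9) contributes its full rectangle (area 237.50 mm²); the 4×10 cube at (4, -1.5) contributes its full rectangle (area 40.00 mm²); the cube at (-1, -3.5) is not intersected at this z (z outside [15, 36]); Merging all regions: the regions partially overlap — summed areas 698.00 mm² minus the doubly-counted overlap 138.50 mm² gives 559.50 mm² — area = 559.50 mm²; (rotated 65° about Z; rotation is an isometry so areas/perimeters/island counts are preserved). So its area = 559.50 mm². Layer 128 (z = 19.2): the cube is absent (z outside [0, 17]); the cube at (3.5, 9) is present — its section is the full 25×9.5 rectangle (area 237.50 mm²); the cube at (4, -1.5) is not intersected at this z (z outside [13, 19]); the cube at (-1, -3.5) is present — its section is the full 22.5×12 rectangle (area 270.00 mm²); Taking the union: the 2 present regions are separate (no shared area or edge), so areas and boundary lengths simply add and each stays a separate island — area = 507.50 mm²; (whole slice rotated 65° about Z — lengths, areas and connectivity unchanged). So its area = 507.50 mm². Layer 89 is larger (559.50 vs 507.50 mm²).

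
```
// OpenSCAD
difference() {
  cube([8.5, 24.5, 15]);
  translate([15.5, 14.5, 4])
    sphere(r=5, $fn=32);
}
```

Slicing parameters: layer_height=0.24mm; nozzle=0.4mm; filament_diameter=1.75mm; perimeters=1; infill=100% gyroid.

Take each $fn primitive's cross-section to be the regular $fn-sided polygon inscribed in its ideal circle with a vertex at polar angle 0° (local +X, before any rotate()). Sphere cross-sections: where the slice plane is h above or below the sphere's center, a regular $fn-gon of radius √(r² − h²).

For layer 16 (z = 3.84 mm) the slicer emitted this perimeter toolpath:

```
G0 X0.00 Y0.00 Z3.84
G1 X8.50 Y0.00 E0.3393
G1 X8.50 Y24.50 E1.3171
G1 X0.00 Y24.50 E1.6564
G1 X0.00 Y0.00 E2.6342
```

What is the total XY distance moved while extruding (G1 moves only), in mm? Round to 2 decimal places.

Sum the Euclidean lengths of each G1 segment: total = 66.00 mm.

66.00 mm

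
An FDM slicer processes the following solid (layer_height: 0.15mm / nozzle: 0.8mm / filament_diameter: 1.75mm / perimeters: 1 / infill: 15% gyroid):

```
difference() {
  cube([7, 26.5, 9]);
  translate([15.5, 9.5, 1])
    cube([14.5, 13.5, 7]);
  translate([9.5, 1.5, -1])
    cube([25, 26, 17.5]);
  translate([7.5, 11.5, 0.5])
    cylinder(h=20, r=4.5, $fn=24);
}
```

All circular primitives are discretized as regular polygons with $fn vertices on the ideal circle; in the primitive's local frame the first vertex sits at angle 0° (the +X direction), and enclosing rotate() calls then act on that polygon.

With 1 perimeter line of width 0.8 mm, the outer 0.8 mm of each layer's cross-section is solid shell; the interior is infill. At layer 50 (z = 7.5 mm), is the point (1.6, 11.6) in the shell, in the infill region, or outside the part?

infill

At z = 7.5 mm: the cube is present — its section is the full 7×26.5 rectangle; the cube at (15.5, 9.5) is present — its section is the full 14.5×13.5 rectangle; the 25×26 cube at (9.5, 1.5) contributes its full rectangle; the cylinder at (7.5, 11.5): section is a regular 24-gon, circumradius r=4.5; Subtracting the remaining from the first: starting from the 7×26.5 cube, the 14.5×13.5 cube at (15.5, 9.5) misses the remaining region (no effect); the 25×26 cube at (9.5, 1.5) misses the remaining region (no effect); the r=4.5 cylinder at (7.5, 11.5) partially overlaps it — only the 26.98 mm² overlap (of its 62.89 mm²) is removed, clipping the outline — 1 connected region. Overall, the cross-section is a single solid region. The nearest boundary edge runs (3.15, 12.66)→(3.00, 11.50); distance from the point to it = 1.40 mm. The point is inside the cross-section and 1.40 mm from the nearest boundary — more than the 0.8 mm shell width (1 × 0.8), so it's in the infill interior.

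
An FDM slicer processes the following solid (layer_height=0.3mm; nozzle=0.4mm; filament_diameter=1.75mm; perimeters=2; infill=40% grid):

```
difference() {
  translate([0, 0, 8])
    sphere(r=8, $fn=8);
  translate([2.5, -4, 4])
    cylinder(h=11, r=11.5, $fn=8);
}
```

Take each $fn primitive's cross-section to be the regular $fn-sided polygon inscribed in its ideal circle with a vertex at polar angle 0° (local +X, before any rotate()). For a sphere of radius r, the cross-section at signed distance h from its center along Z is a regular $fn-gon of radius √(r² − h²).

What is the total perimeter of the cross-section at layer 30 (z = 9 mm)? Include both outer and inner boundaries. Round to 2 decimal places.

At z = 9 mm: the r=8 sphere slices to a regular 8-gon of circumradius 7.937 (√(r²−h²) with h=1 from center) (perimeter = 2·8·7.937·sin(180°/8) = 48.60 mm); the r=11.5 cylinder at (2.5, -4) gives a regular 8-gon of circumradius 11.5 (constant along its height) (perimeter = 2·8·11.500·sin(180°/8) = 70.41 mm); After the difference (first − rest): starting from the r=8 sphere, the r=11.5 cylinder at (2.5, -4) partially overlaps it — only the 165.49 mm² overlap (of its 374.06 mm²) is removed, clipping the outline — boundary = 28.12 mm. Overall, the cross-section is a single solid region. Total boundary length (outer) = 28.12 mm.

28.12 mm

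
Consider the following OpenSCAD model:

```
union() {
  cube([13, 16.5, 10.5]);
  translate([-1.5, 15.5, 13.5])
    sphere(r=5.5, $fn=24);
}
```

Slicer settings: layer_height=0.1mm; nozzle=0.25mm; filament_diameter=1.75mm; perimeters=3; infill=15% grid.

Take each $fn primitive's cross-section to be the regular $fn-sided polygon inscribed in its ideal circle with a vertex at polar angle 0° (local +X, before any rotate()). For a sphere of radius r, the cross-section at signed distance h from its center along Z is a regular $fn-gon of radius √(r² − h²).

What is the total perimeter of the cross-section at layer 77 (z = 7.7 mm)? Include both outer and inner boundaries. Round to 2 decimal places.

At z = 7.7 mm: the 13×16.5 cube contributes its full rectangle (perimeter 59.00 mm); the sphere at (-1.5, 15.5) does not reach this height (|z−center|=5.800 > r=5.5); Merging all regions: only the 13×16.5 cube is present, so the union is just that shape — boundary = 59.00 mm. Overall, the cross-section is a single solid region. Total boundary length (outer) = 59.00 mm.

59.00 mm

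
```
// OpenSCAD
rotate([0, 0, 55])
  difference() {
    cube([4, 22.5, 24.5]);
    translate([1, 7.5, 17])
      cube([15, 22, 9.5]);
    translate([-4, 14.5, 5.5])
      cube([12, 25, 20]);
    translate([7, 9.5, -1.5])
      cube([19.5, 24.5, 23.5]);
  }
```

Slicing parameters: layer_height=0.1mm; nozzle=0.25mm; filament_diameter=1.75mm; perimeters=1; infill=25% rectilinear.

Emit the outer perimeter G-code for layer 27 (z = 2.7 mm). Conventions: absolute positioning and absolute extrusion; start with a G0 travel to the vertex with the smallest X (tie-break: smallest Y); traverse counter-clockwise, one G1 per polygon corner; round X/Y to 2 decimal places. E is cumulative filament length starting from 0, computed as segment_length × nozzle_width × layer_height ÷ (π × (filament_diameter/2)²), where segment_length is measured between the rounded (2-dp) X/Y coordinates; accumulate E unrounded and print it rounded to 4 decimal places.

G0 X-18.43 Y12.91 Z2.70
G1 X0.00 Y0.00 E0.2339
G1 X2.29 Y3.28 E0.2755
G1 X-16.14 Y16.18 E0.5093
G1 X-18.43 Y12.91 E0.5508

At z = 2.7 mm: the 4×22.5 cube contributes its full rectangle; the cube at (1, 7.5) is not intersected at this z (z outside [17, 26.5]); the cube at (-4, 14.5) does not reach this height (z outside [5.5, 25.5]); the cube at (7, 9.5) is present — its section is the full 19.5×24.5 rectangle; Taking the first minus the rest: starting from the 4×22.5 cube, the 19.5×24.5 cube at (7, 9.5) misses the remaining region (no effect) — 1 connected region; (whole slice rotated 55° about Z — lengths, areas and connectivity unchanged). The outline is a single polygon with 4 vertices. Extrusion per mm of travel: 0.25 × 0.1 / (π × 0.875²) = 0.010394. Accumulating E over each segment gives final E = 0.5508.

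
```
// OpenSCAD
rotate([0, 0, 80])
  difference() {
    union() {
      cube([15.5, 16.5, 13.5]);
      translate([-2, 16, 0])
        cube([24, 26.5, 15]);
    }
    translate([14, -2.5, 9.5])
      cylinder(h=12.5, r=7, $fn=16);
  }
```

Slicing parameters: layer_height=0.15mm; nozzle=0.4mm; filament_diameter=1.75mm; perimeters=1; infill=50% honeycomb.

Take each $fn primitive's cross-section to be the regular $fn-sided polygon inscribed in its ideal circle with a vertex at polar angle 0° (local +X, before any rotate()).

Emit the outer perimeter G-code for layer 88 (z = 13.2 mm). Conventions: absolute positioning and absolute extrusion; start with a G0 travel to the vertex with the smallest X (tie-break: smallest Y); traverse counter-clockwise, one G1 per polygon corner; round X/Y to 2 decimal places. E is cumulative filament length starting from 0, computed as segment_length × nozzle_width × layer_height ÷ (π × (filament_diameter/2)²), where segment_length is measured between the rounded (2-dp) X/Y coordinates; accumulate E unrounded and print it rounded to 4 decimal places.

G0 X-42.20 Y5.41 Z13.20
G1 X-16.10 Y0.81 E0.6611
G1 X-15.76 Y2.78 E0.7110
G1 X0.00 Y0.00 E1.1102
G1 X1.30 Y7.38 E1.2971
G1 X1.13 Y7.45 E1.3017
G1 X-0.84 Y9.34 E1.3698
G1 X-1.94 Y11.84 E1.4379
G1 X-2.00 Y14.57 E1.5060
G1 X-1.45 Y15.99 E1.5440
G1 X-13.07 Y18.04 E1.8384
G1 X-11.94 Y24.44 E2.0005
G1 X-38.03 Y29.05 E2.6614
G1 X-42.20 Y5.41 E3.2602

At z = 13.2 mm: the cube is present — its section is the full 15.5×16.5 rectangle; the cube at (-2, 16) (footprint 24×26.5) is included at this height; Taking the union: the regions partially overlap (shared area 7.75 mm²), so overlapping operands fuse into one piece — 1 connected region; the r=7 cylinder at (14, -2.5) gives a regular 16-gon of circumradius 7 (constant along its height); After the difference (first − rest): starting from the result so far, the r=7 cylinder at (14, -2.5) partially overlaps it — only the 27.15 mm² overlap (of its 150.01 mm²) is removed, clipping the outline — 1 connected region; (whole slice rotated 80° about Z — lengths, areas and connectivity unchanged). The outline is a single polygon with 13 vertices. Extrusion per mm of travel: 0.4 × 0.15 / (π × 0.875²) = 0.024945. Accumulating E over each segment gives final E = 3.2602.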